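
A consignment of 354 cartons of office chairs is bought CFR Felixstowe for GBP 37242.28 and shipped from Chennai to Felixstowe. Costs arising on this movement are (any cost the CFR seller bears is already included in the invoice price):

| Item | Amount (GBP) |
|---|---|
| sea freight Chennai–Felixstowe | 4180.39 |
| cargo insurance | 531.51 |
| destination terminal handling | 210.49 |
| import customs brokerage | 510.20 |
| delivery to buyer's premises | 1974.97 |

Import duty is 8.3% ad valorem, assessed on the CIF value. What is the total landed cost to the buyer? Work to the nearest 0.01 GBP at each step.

Total landed cost: GBP 43604.67

CFR: the seller pays costs through ocean freight to the destination port, but not insurance.
Already in the invoice (seller's account under CFR): freight — exclude.
CIF value = CFR price + insurance = 37242.28 + 531.51 = 37773.79
Import duty = 37773.79 × 8.3% = 3135.22
Buyer bears: insurance 531.51 + destination terminal 210.49 + brokerage 510.20 + delivery 1974.97 + duty 3135.22 = 6362.39
Landed cost = invoice 37242.28 + 6362.39 = 43604.67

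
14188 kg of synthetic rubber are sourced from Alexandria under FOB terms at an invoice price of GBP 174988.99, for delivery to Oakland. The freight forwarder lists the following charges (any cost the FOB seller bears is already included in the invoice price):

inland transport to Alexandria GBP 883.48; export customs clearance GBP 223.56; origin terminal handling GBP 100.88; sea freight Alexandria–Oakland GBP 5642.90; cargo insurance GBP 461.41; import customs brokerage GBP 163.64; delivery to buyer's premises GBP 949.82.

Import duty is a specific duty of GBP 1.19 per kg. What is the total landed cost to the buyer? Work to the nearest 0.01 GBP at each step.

Total landed cost: GBP 199090.48

FOB: the seller bears costs until goods are on board at the origin port; the buyer bears freight, insurance and all costs thereafter.
Already in the invoice (seller's account under FOB): inland to port, export clearance, origin terminal — exclude.
CIF value = FOB price + freight + insurance = 174988.99 + 5642.90 + 461.41 = 181093.30
Import duty = 14188 × 1.19 = 16883.72
Buyer bears: freight 5642.90 + insurance 461.41 + brokerage 163.64 + delivery 949.82 + duty 16883.72 = 24101.49
Landed cost = invoice 174988.99 + 24101.49 = 199090.48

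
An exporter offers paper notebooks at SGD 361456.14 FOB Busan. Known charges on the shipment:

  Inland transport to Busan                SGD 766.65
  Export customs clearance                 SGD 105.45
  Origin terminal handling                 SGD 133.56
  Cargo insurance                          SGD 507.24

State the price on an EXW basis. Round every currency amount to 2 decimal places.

EXW price: SGD 360450.48

Not relevant to the conversion: insurance — on the buyer under both terms; not part of either seller's price.
From FOB to EXW, the seller no longer bears: inland to port, export clearance, origin terminal.
EXW price = 361456.14 − 766.65 − 105.45 − 133.56 = 360450.48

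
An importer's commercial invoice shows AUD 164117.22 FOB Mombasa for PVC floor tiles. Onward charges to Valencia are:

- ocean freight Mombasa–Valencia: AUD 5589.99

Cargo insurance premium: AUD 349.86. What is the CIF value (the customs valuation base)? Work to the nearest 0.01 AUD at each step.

CIF = FOB price + freight + insurance
CIF = 164117.22 + 5589.99 + 349.86 = 170057.07

CIF value: AUD 170057.07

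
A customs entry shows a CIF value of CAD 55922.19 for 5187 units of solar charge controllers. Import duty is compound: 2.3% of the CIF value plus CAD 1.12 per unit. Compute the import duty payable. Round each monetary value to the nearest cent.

Ad valorem component: 55922.19 × 2.3% = 1286.21
Specific component: 5187 × 1.12 = 5809.44
Import duty = 1286.21 + 5809.44 = 7095.65

Import duty: CAD 7095.65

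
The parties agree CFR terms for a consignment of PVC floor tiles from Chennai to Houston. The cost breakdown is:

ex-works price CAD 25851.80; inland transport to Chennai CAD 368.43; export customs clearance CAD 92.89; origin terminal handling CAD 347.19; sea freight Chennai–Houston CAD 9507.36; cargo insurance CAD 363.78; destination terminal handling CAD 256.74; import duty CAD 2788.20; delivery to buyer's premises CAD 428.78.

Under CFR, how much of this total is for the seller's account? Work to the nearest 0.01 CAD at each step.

CFR: the seller pays costs through ocean freight to the destination port, but not insurance.
Seller's account: goods 25851.80 + inland to port 368.43 + export clearance 92.89 + origin terminal 347.19 + freight 9507.36 = 36167.67
Buyer's account: insurance 363.78 + destination terminal 256.74 + duty 2788.20 + delivery 428.78 = 3837.50

Seller's account: CAD 36167.67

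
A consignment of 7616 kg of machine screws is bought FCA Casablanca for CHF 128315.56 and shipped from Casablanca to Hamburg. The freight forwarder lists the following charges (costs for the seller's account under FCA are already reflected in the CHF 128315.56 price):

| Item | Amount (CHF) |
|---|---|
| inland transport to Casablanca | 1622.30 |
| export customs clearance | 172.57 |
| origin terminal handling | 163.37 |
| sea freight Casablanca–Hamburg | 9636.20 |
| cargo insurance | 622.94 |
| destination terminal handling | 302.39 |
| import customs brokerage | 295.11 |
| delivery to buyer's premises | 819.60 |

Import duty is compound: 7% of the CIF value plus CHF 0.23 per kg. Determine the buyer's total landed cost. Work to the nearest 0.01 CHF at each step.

Total landed cost: CHF 151618.51

FCA: the seller delivers export-cleared goods to the carrier; the buyer bears costs from that point.
Already in the invoice (seller's account under FCA): inland to port, export clearance — exclude.
CIF value = FCA price + origin terminal + freight + insurance = 128315.56 + 163.37 + 9636.20 + 622.94 = 138738.07
Ad valorem component: 138738.07 × 7% = 9711.66
Specific component: 7616 × 0.23 = 1751.68
Import duty = 9711.66 + 1751.68 = 11463.34
Buyer bears: origin terminal 163.37 + freight 9636.20 + insurance 622.94 + destination terminal 302.39 + brokerage 295.11 + delivery 819.60 + duty 11463.34 = 23302.95
Landed cost = invoice 128315.56 + 23302.95 = 151618.51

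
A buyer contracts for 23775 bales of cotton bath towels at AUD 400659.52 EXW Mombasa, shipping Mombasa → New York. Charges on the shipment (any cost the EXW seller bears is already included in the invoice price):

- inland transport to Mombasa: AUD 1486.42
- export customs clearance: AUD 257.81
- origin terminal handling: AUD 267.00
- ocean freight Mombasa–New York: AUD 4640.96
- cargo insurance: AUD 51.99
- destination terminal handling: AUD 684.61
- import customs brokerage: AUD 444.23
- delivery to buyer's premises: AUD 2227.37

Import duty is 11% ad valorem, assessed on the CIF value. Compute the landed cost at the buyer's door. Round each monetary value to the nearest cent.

EXW: the seller makes goods available at their premises; the buyer bears all onward costs.
CIF value = EXW price + inland to port + export clearance + origin terminal + freight + insurance = 400659.52 + 1486.42 + 257.81 + 267.00 + 4640.96 + 51.99 = 407363.70
Import duty = 407363.70 × 11% = 44810.01
Buyer bears: inland to port 1486.42 + export clearance 257.81 + origin terminal 267.00 + freight 4640.96 + insurance 51.99 + destination terminal 684.61 + brokerage 444.23 + delivery 2227.37 + duty 44810.01 = 54870.40
Landed cost = invoice 400659.52 + 54870.40 = 455529.92

Total landed cost: AUD 455529.92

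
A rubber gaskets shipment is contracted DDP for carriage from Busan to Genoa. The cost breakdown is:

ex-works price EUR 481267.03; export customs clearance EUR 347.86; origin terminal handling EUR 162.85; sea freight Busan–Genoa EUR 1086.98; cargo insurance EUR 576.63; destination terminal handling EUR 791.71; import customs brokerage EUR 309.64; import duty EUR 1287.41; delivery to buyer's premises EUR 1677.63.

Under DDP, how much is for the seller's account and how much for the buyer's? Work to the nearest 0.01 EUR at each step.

Seller: EUR 487507.74; buyer: EUR 0.00

DDP: the seller bears all costs including import duty.
Seller's account: goods 481267.03 + export clearance 347.86 + origin terminal 162.85 + freight 1086.98 + insurance 576.63 + destination terminal 791.71 + brokerage 309.64 + duty 1287.41 + delivery 1677.63 = 487507.74
Buyer's account: 0.00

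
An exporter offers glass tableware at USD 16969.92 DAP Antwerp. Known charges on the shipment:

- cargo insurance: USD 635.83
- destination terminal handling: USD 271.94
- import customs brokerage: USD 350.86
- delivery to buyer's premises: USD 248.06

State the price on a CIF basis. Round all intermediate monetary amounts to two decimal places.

CIF price: USD 16449.92

Not relevant to the conversion: insurance — on the seller under both DAP and CIF; already in the DAP price and stays in the CIF price. brokerage — on the buyer under both terms; not part of either seller's price.
From DAP to CIF, the seller no longer bears: destination terminal, delivery.
CIF price = 16969.92 − 271.94 − 248.06 = 16449.92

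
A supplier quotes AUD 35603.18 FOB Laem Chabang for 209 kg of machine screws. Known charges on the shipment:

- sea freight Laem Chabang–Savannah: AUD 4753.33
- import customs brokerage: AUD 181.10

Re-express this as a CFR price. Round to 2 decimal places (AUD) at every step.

CFR price: AUD 40356.51

Not relevant to the conversion: brokerage — on the buyer under both terms; not part of either seller's price.
From FOB to CFR, the seller additionally bears: freight.
CFR price = 35603.18 + 4753.33 = 40356.51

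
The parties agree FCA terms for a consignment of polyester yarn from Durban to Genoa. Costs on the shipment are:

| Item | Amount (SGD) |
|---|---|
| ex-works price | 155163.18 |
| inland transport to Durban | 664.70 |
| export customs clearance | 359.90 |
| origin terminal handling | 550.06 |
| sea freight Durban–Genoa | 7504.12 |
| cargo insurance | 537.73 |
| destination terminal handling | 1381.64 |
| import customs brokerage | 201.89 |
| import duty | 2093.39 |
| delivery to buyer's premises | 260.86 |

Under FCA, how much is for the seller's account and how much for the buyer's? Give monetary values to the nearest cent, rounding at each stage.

FCA: the seller delivers export-cleared goods to the carrier; the buyer bears costs from that point.
Seller's account: goods 155163.18 + inland to port 664.70 + export clearance 359.90 = 156187.78
Buyer's account: origin terminal 550.06 + freight 7504.12 + insurance 537.73 + destination terminal 1381.64 + brokerage 201.89 + duty 2093.39 + delivery 260.86 = 12529.69

Seller: SGD 156187.78; buyer: SGD 12529.69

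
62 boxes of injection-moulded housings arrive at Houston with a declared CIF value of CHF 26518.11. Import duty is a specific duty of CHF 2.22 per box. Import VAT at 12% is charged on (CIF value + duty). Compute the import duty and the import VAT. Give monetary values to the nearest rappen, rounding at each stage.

Import duty: CHF 137.64; import VAT: CHF 3198.69

Import duty = 62 × 2.22 = 137.64
VAT base = CIF + duty = 26518.11 + 137.64 = 26655.75
Import VAT = 26655.75 × 12% = 3198.69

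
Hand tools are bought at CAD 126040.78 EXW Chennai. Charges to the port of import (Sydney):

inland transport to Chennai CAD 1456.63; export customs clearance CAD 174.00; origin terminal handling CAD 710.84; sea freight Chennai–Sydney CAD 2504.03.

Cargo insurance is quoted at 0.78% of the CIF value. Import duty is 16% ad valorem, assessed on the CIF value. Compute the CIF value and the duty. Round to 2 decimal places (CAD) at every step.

Let C be the CIF value. C = EXW price + pre-shipment costs + freight + 0.78% × C
C − 0.78% × C = 126040.78 + 1456.63 + 174.00 + 710.84 + 2504.03
0.9922 × C = 130886.28
C = 130886.28 / 0.9922 = 131915.22
Insurance premium = 0.78% × 131915.22 = 1028.94
Import duty = 131915.22 × 16% = 21106.44

CIF value: CAD 131915.22; import duty: CAD 21106.44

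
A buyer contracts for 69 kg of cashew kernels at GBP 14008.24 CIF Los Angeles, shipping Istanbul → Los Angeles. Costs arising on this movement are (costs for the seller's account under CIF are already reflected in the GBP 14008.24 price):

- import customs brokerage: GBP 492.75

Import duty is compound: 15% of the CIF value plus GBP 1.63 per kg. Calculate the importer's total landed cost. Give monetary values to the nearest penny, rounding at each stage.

Total landed cost: GBP 16714.70

CIF: the seller pays costs through ocean freight and marine insurance to the destination port.
The CIF price already equals the CIF value: 14008.24
Ad valorem component: 14008.24 × 15% = 2101.24
Specific component: 69 × 1.63 = 112.47
Import duty = 2101.24 + 112.47 = 2213.71
Buyer bears: brokerage 492.75 + duty 2213.71 = 2706.46
Landed cost = invoice 14008.24 + 2706.46 = 16714.70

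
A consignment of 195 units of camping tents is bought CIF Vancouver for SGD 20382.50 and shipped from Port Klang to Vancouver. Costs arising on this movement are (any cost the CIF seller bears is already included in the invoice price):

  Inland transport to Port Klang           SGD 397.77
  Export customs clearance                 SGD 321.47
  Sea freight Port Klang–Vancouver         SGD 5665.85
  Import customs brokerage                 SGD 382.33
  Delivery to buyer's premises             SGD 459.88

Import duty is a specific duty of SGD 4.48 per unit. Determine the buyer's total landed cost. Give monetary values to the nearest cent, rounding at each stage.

CIF: the seller pays costs through ocean freight and marine insurance to the destination port.
Already in the invoice (seller's account under CIF): inland to port, export clearance, freight — exclude.
The CIF price already equals the CIF value: 20382.50
Import duty = 195 × 4.48 = 873.60
Buyer bears: brokerage 382.33 + delivery 459.88 + duty 873.60 = 1715.81
Landed cost = invoice 20382.50 + 1715.81 = 22098.31

Total landed cost: SGD 22098.31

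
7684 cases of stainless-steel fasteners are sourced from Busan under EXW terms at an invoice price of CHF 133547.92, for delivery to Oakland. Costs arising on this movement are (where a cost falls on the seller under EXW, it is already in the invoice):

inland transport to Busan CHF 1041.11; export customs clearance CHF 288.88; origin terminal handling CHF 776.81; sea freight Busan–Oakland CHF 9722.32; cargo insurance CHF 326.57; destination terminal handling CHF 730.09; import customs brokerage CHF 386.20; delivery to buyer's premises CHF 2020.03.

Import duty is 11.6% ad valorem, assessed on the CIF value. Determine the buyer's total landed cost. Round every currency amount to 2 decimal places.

EXW: the seller makes goods available at their premises; the buyer bears all onward costs.
CIF value = EXW price + inland to port + export clearance + origin terminal + freight + insurance = 133547.92 + 1041.11 + 288.88 + 776.81 + 9722.32 + 326.57 = 145703.61
Import duty = 145703.61 × 11.6% = 16901.62
Buyer bears: inland to port 1041.11 + export clearance 288.88 + origin terminal 776.81 + freight 9722.32 + insurance 326.57 + destination terminal 730.09 + brokerage 386.20 + delivery 2020.03 + duty 16901.62 = 32193.63
Landed cost = invoice 133547.92 + 32193.63 = 165741.55

Total landed cost: CHF 165741.55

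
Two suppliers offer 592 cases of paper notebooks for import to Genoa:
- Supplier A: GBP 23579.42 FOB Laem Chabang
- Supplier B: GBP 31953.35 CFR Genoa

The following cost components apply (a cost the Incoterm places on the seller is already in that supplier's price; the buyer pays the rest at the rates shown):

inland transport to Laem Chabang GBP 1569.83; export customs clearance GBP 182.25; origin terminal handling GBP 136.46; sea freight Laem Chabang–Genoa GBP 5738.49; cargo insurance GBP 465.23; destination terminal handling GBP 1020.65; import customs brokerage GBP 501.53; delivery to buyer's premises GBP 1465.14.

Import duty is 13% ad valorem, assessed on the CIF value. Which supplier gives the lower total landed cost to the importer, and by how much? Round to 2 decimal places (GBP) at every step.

Supplier A (FOB):
CIF value = FOB price + freight + insurance = 23579.42 + 5738.49 + 465.23 = 29783.14
Import duty = 29783.14 × 13% = 3871.81
Buyer bears (A): 5738.49 + 465.23 + 1020.65 + 501.53 + 1465.14 = 9191.04
Landed cost (A) = invoice 23579.42 + 9191.04 + duty 3871.81 = 36642.27
Supplier B (CFR):
CIF value = CFR price + insurance = 31953.35 + 465.23 = 32418.58
Import duty = 32418.58 × 13% = 4214.42
Buyer bears (B): 465.23 + 1020.65 + 501.53 + 1465.14 = 3452.55
Landed cost (B) = invoice 31953.35 + 3452.55 + duty 4214.42 = 39620.32
Difference = |36642.27 − 39620.32| = 2978.05

Supplier A is cheaper by GBP 2978.05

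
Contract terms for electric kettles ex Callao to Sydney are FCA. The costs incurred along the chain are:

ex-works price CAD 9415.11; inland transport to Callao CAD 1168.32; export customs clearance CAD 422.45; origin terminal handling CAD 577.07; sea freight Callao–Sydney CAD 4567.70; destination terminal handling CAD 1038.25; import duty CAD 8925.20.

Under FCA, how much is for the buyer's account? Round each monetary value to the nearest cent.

FCA: the seller delivers export-cleared goods to the carrier; the buyer bears costs from that point.
Seller's account: goods 9415.11 + inland to port 1168.32 + export clearance 422.45 = 11005.88
Buyer's account: origin terminal 577.07 + freight 4567.70 + destination terminal 1038.25 + duty 8925.20 = 15108.22

Buyer's account: CAD 15108.22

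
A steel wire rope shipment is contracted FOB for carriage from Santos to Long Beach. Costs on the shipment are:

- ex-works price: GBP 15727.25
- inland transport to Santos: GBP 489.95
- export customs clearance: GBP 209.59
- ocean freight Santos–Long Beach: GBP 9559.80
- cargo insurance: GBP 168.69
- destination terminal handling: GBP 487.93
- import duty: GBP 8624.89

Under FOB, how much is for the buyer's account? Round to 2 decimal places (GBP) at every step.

Buyer's account: GBP 18841.31

FOB: the seller bears costs until goods are on board at the origin port; the buyer bears freight, insurance and all costs thereafter.
Seller's account: goods 15727.25 + inland to port 489.95 + export clearance 209.59 = 16426.79
Buyer's account: freight 9559.80 + insurance 168.69 + destination terminal 487.93 + duty 8624.89 = 18841.31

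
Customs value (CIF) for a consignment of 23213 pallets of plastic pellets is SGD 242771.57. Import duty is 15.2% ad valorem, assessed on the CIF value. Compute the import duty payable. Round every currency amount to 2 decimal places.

Import duty: SGD 36901.28

Import duty = 242771.57 × 15.2% = 36901.28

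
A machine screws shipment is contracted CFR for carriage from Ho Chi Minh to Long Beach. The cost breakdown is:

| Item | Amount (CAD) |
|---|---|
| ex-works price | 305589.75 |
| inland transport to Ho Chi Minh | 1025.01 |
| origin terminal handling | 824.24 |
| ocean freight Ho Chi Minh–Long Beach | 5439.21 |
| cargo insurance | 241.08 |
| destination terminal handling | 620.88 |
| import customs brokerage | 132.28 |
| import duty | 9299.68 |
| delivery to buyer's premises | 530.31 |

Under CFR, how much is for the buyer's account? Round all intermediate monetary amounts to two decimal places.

Buyer's account: CAD 10824.23

CFR: the seller pays costs through ocean freight to the destination port, but not insurance.
Seller's account: goods 305589.75 + inland to port 1025.01 + origin terminal 824.24 + freight 5439.21 = 312878.21
Buyer's account: insurance 241.08 + destination terminal 620.88 + brokerage 132.28 + duty 9299.68 + delivery 530.31 = 10824.23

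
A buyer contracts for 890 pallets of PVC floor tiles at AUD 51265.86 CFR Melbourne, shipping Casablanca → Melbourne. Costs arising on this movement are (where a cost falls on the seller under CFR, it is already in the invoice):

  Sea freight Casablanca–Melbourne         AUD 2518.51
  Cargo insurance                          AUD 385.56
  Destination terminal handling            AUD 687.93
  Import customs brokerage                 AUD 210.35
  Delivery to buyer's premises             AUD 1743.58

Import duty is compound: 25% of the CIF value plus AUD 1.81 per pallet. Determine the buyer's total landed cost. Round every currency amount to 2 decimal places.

CFR: the seller pays costs through ocean freight to the destination port, but not insurance.
Already in the invoice (seller's account under CFR): freight — exclude.
CIF value = CFR price + insurance = 51265.86 + 385.56 = 51651.42
Ad valorem component: 51651.42 × 25% = 12912.86
Specific component: 890 × 1.81 = 1610.90
Import duty = 12912.86 + 1610.90 = 14523.76
Buyer bears: insurance 385.56 + destination terminal 687.93 + brokerage 210.35 + delivery 1743.58 + duty 14523.76 = 17551.18
Landed cost = invoice 51265.86 + 17551.18 = 68817.04

Total landed cost: AUD 68817.04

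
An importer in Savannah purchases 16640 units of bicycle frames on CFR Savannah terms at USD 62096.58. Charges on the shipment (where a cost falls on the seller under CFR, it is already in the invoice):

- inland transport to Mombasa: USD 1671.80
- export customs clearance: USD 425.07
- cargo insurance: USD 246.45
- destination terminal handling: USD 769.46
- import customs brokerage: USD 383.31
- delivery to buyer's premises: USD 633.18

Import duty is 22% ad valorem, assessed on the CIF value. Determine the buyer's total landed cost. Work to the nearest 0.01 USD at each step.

CFR: the seller pays costs through ocean freight to the destination port, but not insurance.
Already in the invoice (seller's account under CFR): inland to port, export clearance — exclude.
CIF value = CFR price + insurance = 62096.58 + 246.45 = 62343.03
Import duty = 62343.03 × 22% = 13715.47
Buyer bears: insurance 246.45 + destination terminal 769.46 + brokerage 383.31 + delivery 633.18 + duty 13715.47 = 15747.87
Landed cost = invoice 62096.58 + 15747.87 = 77844.45

Total landed cost: USD 77844.45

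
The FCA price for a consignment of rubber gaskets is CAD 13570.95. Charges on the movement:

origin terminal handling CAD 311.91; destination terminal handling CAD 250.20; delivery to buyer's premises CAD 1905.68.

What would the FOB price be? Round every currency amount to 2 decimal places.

Not relevant to the conversion: destination terminal, delivery — on the buyer under both terms; not part of either seller's price.
From FCA to FOB, the seller additionally bears: origin terminal.
FOB price = 13570.95 + 311.91 = 13882.86

FOB price: CAD 13882.86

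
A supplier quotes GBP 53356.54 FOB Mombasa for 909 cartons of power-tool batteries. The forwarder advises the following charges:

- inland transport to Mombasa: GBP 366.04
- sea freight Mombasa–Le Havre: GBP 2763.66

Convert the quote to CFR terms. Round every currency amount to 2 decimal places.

Not relevant to the conversion: inland to port — on the seller under both FOB and CFR; already in the FOB price and stays in the CFR price.
From FOB to CFR, the seller additionally bears: freight.
CFR price = 53356.54 + 2763.66 = 56120.20

CFR price: GBP 56120.20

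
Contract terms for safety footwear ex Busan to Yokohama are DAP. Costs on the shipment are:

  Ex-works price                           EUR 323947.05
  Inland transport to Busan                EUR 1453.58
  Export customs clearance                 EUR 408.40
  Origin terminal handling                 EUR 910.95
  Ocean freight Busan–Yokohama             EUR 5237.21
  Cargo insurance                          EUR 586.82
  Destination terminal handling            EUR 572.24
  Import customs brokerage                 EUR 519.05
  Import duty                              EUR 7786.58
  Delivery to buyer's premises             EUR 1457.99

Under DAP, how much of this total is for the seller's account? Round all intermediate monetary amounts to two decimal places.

Seller's account: EUR 334574.24

DAP: the seller bears all costs to the named destination except import duty and clearance.
Seller's account: goods 323947.05 + inland to port 1453.58 + export clearance 408.40 + origin terminal 910.95 + freight 5237.21 + insurance 586.82 + destination terminal 572.24 + delivery 1457.99 = 334574.24
Buyer's account: brokerage 519.05 + duty 7786.58 = 8305.63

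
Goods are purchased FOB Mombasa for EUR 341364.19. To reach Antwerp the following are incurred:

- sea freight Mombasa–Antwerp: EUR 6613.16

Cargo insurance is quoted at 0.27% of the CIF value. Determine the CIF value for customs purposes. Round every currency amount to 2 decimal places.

Let C be the CIF value. C = FOB price + freight + 0.27% × C
C − 0.27% × C = 341364.19 + 6613.16
0.9973 × C = 347977.35
C = 347977.35 / 0.9973 = 348919.43
Insurance premium = 0.27% × 348919.43 = 942.08

CIF value: EUR 348919.43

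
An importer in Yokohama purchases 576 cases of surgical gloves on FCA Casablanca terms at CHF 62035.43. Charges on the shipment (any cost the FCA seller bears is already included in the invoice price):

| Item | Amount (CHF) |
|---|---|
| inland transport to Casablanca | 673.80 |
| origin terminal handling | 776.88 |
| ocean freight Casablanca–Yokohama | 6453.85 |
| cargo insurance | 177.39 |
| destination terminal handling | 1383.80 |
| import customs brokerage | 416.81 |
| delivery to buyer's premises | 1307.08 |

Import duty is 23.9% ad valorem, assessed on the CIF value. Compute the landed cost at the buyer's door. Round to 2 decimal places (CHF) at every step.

Total landed cost: CHF 89148.25

FCA: the seller delivers export-cleared goods to the carrier; the buyer bears costs from that point.
Already in the invoice (seller's account under FCA): inland to port — exclude.
CIF value = FCA price + origin terminal + freight + insurance = 62035.43 + 776.88 + 6453.85 + 177.39 = 69443.55
Import duty = 69443.55 × 23.9% = 16597.01
Buyer bears: origin terminal 776.88 + freight 6453.85 + insurance 177.39 + destination terminal 1383.80 + brokerage 416.81 + delivery 1307.08 + duty 16597.01 = 27112.82
Landed cost = invoice 62035.43 + 27112.82 = 89148.25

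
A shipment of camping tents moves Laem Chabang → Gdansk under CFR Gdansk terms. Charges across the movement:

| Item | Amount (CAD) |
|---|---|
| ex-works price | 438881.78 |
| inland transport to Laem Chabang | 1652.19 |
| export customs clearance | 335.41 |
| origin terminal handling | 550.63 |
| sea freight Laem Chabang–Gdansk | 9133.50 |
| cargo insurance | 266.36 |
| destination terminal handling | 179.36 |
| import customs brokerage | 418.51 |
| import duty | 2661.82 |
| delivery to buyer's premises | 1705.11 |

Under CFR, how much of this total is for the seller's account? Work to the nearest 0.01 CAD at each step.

Seller's account: CAD 450553.51

CFR: the seller pays costs through ocean freight to the destination port, but not insurance.
Seller's account: goods 438881.78 + inland to port 1652.19 + export clearance 335.41 + origin terminal 550.63 + freight 9133.50 = 450553.51
Buyer's account: insurance 266.36 + destination terminal 179.36 + brokerage 418.51 + duty 2661.82 + delivery 1705.11 = 5231.16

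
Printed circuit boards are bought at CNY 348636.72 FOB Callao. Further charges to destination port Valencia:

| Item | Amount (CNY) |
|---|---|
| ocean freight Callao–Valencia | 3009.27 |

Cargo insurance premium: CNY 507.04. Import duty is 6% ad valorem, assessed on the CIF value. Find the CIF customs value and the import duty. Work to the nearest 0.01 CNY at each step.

CIF value: CNY 352153.03; import duty: CNY 21129.18

CIF = FOB price + freight + insurance
CIF = 348636.72 + 3009.27 + 507.04 = 352153.03
Import duty = 352153.03 × 6% = 21129.18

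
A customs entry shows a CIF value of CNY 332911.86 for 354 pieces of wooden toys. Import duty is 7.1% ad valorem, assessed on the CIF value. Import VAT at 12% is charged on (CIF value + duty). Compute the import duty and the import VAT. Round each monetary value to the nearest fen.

Import duty = 332911.86 × 7.1% = 23636.74
VAT base = CIF + duty = 332911.86 + 23636.74 = 356548.60
Import VAT = 356548.60 × 12% = 42785.83

Import duty: CNY 23636.74; import VAT: CNY 42785.83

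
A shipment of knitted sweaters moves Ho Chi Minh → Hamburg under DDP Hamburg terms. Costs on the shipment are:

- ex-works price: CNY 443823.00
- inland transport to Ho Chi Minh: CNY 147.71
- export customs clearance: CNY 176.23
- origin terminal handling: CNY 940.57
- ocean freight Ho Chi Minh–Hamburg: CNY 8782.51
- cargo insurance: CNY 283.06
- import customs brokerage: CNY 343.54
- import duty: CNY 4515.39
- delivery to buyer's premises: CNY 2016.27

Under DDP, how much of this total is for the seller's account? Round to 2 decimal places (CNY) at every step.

DDP: the seller bears all costs including import duty.
Seller's account: goods 443823.00 + inland to port 147.71 + export clearance 176.23 + origin terminal 940.57 + freight 8782.51 + insurance 283.06 + brokerage 343.54 + duty 4515.39 + delivery 2016.27 = 461028.28
Buyer's account: 0.00

Seller's account: CNY 461028.28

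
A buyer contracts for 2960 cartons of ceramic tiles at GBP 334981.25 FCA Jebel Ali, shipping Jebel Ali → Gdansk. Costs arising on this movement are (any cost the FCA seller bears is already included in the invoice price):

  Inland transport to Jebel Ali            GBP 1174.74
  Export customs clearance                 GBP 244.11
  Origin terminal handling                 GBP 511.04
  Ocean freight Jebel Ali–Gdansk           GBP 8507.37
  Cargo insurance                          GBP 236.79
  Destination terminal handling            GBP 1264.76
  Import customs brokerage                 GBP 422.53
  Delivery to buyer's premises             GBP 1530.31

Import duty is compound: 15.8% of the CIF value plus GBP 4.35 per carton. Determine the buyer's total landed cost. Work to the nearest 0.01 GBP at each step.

FCA: the seller delivers export-cleared goods to the carrier; the buyer bears costs from that point.
Already in the invoice (seller's account under FCA): inland to port, export clearance — exclude.
CIF value = FCA price + origin terminal + freight + insurance = 334981.25 + 511.04 + 8507.37 + 236.79 = 344236.45
Ad valorem component: 344236.45 × 15.8% = 54389.36
Specific component: 2960 × 4.35 = 12876.00
Import duty = 54389.36 + 12876.00 = 67265.36
Buyer bears: origin terminal 511.04 + freight 8507.37 + insurance 236.79 + destination terminal 1264.76 + brokerage 422.53 + delivery 1530.31 + duty 67265.36 = 79738.16
Landed cost = invoice 334981.25 + 79738.16 = 414719.41

Total landed cost: GBP 414719.41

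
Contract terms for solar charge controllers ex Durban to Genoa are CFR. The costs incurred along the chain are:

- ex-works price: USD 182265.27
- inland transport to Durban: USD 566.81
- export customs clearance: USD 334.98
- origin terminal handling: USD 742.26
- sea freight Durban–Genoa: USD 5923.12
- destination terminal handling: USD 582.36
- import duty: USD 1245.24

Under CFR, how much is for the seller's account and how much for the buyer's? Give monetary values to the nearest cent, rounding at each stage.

CFR: the seller pays costs through ocean freight to the destination port, but not insurance.
Seller's account: goods 182265.27 + inland to port 566.81 + export clearance 334.98 + origin terminal 742.26 + freight 5923.12 = 189832.44
Buyer's account: destination terminal 582.36 + duty 1245.24 = 1827.60

Seller: USD 189832.44; buyer: USD 1827.60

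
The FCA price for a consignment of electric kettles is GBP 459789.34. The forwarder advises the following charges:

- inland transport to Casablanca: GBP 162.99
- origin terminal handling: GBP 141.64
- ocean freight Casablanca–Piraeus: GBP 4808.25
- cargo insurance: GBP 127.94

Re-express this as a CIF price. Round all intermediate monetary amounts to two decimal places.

Not relevant to the conversion: inland to port — on the seller under both FCA and CIF; already in the FCA price and stays in the CIF price.
From FCA to CIF, the seller additionally bears: origin terminal, freight, insurance.
CIF price = 459789.34 + 141.64 + 4808.25 + 127.94 = 464867.17

CIF price: GBP 464867.17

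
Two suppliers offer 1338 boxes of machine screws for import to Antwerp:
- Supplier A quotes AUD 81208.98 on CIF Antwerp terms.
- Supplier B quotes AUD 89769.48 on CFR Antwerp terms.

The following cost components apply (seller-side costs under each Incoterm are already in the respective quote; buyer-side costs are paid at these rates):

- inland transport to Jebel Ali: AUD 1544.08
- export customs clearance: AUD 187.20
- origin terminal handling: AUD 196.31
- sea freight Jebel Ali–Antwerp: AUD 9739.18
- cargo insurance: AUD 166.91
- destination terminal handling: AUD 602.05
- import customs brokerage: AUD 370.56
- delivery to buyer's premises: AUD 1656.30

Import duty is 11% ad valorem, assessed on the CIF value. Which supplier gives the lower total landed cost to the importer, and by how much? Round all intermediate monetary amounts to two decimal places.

Supplier A (CIF):
The CIF price already equals the CIF value: 81208.98
Import duty = 81208.98 × 11% = 8932.99
Buyer bears (A): 602.05 + 370.56 + 1656.30 = 2628.91
Landed cost (A) = invoice 81208.98 + 2628.91 + duty 8932.99 = 92770.88
Supplier B (CFR):
CIF value = CFR price + insurance = 89769.48 + 166.91 = 89936.39
Import duty = 89936.39 × 11% = 9893.00
Buyer bears (B): 166.91 + 602.05 + 370.56 + 1656.30 = 2795.82
Landed cost (B) = invoice 89769.48 + 2795.82 + duty 9893.00 = 102458.30
Difference = |92770.88 − 102458.30| = 9687.42

Supplier A is cheaper by AUD 9687.42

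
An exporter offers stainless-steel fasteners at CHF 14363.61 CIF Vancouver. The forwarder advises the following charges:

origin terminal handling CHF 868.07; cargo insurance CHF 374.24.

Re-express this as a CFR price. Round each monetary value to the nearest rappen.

Not relevant to the conversion: origin terminal — on the seller under both CIF and CFR; already in the CIF price and stays in the CFR price.
From CIF to CFR, the seller no longer bears: insurance.
CFR price = 14363.61 − 374.24 = 13989.37

CFR price: CHF 13989.37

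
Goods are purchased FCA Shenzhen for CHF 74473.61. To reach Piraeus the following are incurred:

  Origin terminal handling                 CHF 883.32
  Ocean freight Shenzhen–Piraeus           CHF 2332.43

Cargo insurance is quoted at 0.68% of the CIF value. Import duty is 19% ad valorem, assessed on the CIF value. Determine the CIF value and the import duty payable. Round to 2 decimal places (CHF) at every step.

Let C be the CIF value. C = FCA price + pre-shipment costs + freight + 0.68% × C
C − 0.68% × C = 74473.61 + 883.32 + 2332.43
0.9932 × C = 77689.36
C = 77689.36 / 0.9932 = 78221.26
Insurance premium = 0.68% × 78221.26 = 531.90
Import duty = 78221.26 × 19% = 14862.04

CIF value: CHF 78221.26; import duty: CHF 14862.04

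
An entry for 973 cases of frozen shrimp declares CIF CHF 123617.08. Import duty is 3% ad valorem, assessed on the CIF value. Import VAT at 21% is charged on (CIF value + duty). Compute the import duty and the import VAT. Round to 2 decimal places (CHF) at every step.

Import duty = 123617.08 × 3% = 3708.51
VAT base = CIF + duty = 123617.08 + 3708.51 = 127325.59
Import VAT = 127325.59 × 21% = 26738.37

Import duty: CHF 3708.51; import VAT: CHF 26738.37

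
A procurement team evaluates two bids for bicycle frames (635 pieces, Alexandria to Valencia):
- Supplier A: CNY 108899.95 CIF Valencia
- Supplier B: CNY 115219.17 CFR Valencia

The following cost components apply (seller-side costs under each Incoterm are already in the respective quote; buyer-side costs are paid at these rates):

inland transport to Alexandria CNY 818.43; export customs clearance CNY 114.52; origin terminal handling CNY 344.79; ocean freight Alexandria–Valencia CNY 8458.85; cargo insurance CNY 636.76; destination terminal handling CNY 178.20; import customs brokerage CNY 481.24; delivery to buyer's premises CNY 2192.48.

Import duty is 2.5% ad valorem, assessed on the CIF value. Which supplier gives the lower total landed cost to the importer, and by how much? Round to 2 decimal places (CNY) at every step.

Supplier A is cheaper by CNY 7129.88

Supplier A (CIF):
The CIF price already equals the CIF value: 108899.95
Import duty = 108899.95 × 2.5% = 2722.50
Buyer bears (A): 178.20 + 481.24 + 2192.48 = 2851.92
Landed cost (A) = invoice 108899.95 + 2851.92 + duty 2722.50 = 114474.37
Supplier B (CFR):
CIF value = CFR price + insurance = 115219.17 + 636.76 = 115855.93
Import duty = 115855.93 × 2.5% = 2896.40
Buyer bears (B): 636.76 + 178.20 + 481.24 + 2192.48 = 3488.68
Landed cost (B) = invoice 115219.17 + 3488.68 + duty 2896.40 = 121604.25
Difference = |114474.37 − 121604.25| = 7129.88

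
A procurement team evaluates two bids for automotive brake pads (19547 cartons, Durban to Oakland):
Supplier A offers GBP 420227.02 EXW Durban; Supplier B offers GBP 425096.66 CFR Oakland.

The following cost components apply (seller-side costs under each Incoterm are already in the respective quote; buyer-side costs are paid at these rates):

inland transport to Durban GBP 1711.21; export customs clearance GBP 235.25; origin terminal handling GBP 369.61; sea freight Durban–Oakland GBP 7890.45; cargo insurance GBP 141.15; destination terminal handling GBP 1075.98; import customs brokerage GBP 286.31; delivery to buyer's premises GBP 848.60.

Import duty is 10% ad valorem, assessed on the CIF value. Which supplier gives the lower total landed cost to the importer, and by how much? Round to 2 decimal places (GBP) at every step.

Supplier A (EXW):
CIF value = EXW price + inland to port + export clearance + origin terminal + freight + insurance = 420227.02 + 1711.21 + 235.25 + 369.61 + 7890.45 + 141.15 = 430574.69
Import duty = 430574.69 × 10% = 43057.47
Buyer bears (A): 1711.21 + 235.25 + 369.61 + 7890.45 + 141.15 + 1075.98 + 286.31 + 848.60 = 12558.56
Landed cost (A) = invoice 420227.02 + 12558.56 + duty 43057.47 = 475843.05
Supplier B (CFR):
CIF value = CFR price + insurance = 425096.66 + 141.15 = 425237.81
Import duty = 425237.81 × 10% = 42523.78
Buyer bears (B): 141.15 + 1075.98 + 286.31 + 848.60 = 2352.04
Landed cost (B) = invoice 425096.66 + 2352.04 + duty 42523.78 = 469972.48
Difference = |475843.05 − 469972.48| = 5870.57

Supplier B is cheaper by GBP 5870.57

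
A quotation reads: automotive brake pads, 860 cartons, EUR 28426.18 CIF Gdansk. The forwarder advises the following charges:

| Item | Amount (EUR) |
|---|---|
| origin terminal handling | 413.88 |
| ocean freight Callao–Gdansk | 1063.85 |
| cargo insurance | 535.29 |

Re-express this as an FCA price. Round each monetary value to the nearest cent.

FCA price: EUR 26413.16

From CIF to FCA, the seller no longer bears: origin terminal, freight, insurance.
FCA price = 28426.18 − 413.88 − 1063.85 − 535.29 = 26413.16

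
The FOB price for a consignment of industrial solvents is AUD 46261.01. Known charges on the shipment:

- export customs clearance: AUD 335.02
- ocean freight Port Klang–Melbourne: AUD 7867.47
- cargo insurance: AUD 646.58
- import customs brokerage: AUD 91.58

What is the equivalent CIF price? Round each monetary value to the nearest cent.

CIF price: AUD 54775.06

Not relevant to the conversion: export clearance — on the seller under both FOB and CIF; already in the FOB price and stays in the CIF price. brokerage — on the buyer under both terms; not part of either seller's price.
From FOB to CIF, the seller additionally bears: freight, insurance.
CIF price = 46261.01 + 7867.47 + 646.58 = 54775.06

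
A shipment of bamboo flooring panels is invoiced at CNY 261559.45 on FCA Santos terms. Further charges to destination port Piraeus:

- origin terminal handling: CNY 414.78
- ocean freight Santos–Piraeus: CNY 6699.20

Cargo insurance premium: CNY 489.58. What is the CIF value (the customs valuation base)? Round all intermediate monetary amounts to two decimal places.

CIF = FCA price + pre-shipment costs + freight + insurance
CIF = 261559.45 + 414.78 + 6699.20 + 489.58 = 269163.01

CIF value: CNY 269163.01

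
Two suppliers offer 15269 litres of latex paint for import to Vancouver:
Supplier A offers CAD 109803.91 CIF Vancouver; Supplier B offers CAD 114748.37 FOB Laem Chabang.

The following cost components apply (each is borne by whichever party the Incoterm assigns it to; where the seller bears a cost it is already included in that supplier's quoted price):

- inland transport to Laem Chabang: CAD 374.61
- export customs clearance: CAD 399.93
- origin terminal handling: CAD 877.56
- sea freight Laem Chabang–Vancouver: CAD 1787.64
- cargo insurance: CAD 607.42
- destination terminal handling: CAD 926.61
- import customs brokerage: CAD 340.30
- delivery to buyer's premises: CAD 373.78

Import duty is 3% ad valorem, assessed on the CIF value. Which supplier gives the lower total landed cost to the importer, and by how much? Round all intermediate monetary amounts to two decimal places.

Supplier A is cheaper by CAD 7559.70

Supplier A (CIF):
The CIF price already equals the CIF value: 109803.91
Import duty = 109803.91 × 3% = 3294.12
Buyer bears (A): 926.61 + 340.30 + 373.78 = 1640.69
Landed cost (A) = invoice 109803.91 + 1640.69 + duty 3294.12 = 114738.72
Supplier B (FOB):
CIF value = FOB price + freight + insurance = 114748.37 + 1787.64 + 607.42 = 117143.43
Import duty = 117143.43 × 3% = 3514.30
Buyer bears (B): 1787.64 + 607.42 + 926.61 + 340.30 + 373.78 = 4035.75
Landed cost (B) = invoice 114748.37 + 4035.75 + duty 3514.30 = 122298.42
Difference = |114738.72 − 122298.42| = 7559.70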